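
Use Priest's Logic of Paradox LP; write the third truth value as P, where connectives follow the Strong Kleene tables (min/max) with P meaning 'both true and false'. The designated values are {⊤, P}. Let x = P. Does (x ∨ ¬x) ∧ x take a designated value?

¬x = ¬P = P
x ∨ ¬x = P ∨ P = P
(x ∨ ¬x) ∧ x = P ∧ P = P
P ∈ {⊤, P}.

Yes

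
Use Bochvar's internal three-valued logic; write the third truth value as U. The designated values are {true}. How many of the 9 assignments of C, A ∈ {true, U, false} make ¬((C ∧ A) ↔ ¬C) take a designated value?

3

Designated under: (C=true, A=true); (C=false, A=true); (C=false, A=false).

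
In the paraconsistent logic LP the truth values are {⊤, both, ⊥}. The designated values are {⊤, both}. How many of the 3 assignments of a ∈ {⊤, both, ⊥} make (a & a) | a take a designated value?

a=⊤: ⊤ ✓
a=both: both ✓
a=⊥: ⊥ ·

2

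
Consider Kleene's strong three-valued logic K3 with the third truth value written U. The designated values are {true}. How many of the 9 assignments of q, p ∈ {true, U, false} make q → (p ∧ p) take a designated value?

Of the 9 assignments, 5 give a value in {true}.

5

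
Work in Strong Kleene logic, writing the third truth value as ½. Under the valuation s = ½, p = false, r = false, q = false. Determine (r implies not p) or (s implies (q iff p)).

true

not p = not false = true
r implies not p = false implies true = true
q iff p = false iff false = true
s implies (q iff p) = ½ implies true = true
(r implies not p) or (s implies (q iff p)) = true or true = true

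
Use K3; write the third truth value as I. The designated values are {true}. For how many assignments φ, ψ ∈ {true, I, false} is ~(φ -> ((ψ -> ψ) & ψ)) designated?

1

Designated under: (φ=true, ψ=false).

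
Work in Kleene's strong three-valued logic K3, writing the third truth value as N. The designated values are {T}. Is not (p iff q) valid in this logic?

No

Countermodel: p=T, q=T gives F, which is not designated.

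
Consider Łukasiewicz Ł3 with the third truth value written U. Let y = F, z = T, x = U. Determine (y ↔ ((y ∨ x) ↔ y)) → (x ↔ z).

T

y ∨ x = F ∨ U = U
(y ∨ x) ↔ y = U ↔ F = U  [1 − |½−0|]
y ↔ ((y ∨ x) ↔ y) = F ↔ U = U
x ↔ z = U ↔ T = U
(y ↔ ((y ∨ x) ↔ y)) → (x ↔ z) = U → U = T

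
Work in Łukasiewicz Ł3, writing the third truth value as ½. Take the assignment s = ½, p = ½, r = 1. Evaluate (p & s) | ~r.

p & s = ½ & ½ = ½
~r = ~1 = 0
(p & s) | ~r = ½ | 0 = ½

½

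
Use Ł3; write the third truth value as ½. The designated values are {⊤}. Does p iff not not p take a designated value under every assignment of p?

Yes

Every assignment of p over {⊤, ½, ⊥} gives a value in {⊤}.
In particular, with p=½: p iff not not p = ⊤.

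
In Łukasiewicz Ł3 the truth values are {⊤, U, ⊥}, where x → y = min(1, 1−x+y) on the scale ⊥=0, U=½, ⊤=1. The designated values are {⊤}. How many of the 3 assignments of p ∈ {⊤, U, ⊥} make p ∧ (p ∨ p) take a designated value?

p=⊤: ⊤ ✓
p=U: U ·
p=⊥: ⊥ ·

1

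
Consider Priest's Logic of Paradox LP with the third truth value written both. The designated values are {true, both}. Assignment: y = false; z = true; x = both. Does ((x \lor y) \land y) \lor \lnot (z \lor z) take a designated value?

No

x \lor y = both \lor false = both
(x \lor y) \land y = both \land false = false
z \lor z = true \lor true = true
\lnot (z \lor z) = \lnot true = false
((x \lor y) \land y) \lor \lnot (z \lor z) = false \lor false = false
false ∉ {true, both}.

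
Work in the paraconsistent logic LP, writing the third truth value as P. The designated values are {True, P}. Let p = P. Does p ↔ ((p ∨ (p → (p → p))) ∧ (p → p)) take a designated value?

p → p = P → P = P  [¬P ∨ P]
p → (p → p) = P → P = P
p ∨ (p → (p → p)) = P ∨ P = P
p → p = P → P = P
(p ∨ (p → (p → p))) ∧ (p → p) = P ∧ P = P
p ↔ ((p ∨ (p → (p → p))) ∧ (p → p)) = P ↔ P = P
P ∈ {True, P}.

Yes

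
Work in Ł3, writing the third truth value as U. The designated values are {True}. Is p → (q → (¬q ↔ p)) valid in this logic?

Countermodel: p=True, q=True gives False, which is not designated.

No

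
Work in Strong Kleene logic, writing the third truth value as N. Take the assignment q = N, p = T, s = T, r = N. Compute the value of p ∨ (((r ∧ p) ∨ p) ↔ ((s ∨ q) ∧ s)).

r ∧ p = N ∧ T = N
(r ∧ p) ∨ p = N ∨ T = T
s ∨ q = T ∨ N = T
(s ∨ q) ∧ s = T ∧ T = T
((r ∧ p) ∨ p) ↔ ((s ∨ q) ∧ s) = T ↔ T = T
p ∨ (((r ∧ p) ∨ p) ↔ ((s ∨ q) ∧ s)) = T ∨ T = T

T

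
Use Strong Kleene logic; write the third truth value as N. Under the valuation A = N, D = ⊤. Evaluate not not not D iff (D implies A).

N

not D = not ⊤ = ⊥
not not D = not ⊥ = ⊤
not not not D = not ⊤ = ⊥
D implies A = ⊤ implies N = N  [not ⊤ or N]
not not not D iff (D implies A) = ⊥ iff N = N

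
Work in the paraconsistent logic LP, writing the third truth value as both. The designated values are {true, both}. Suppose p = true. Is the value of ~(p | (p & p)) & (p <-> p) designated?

p & p = true & true = true
p | (p & p) = true | true = true
~(p | (p & p)) = ~true = false
p <-> p = true <-> true = true
~(p | (p & p)) & (p <-> p) = false & true = false
false ∉ {true, both}.

No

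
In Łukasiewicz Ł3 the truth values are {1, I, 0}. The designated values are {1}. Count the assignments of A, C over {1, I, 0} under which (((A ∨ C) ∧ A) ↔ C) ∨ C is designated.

5

Of the 9 assignments, 5 give a value in {1}.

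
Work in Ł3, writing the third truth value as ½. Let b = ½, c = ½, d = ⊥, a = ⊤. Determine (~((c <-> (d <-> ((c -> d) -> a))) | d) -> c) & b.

c -> d = ½ -> ⊥ = ½  [min(1, 1−½+0)]
(c -> d) -> a = ½ -> ⊤ = ⊤
d <-> ((c -> d) -> a) = ⊥ <-> ⊤ = ⊥
c <-> (d <-> ((c -> d) -> a)) = ½ <-> ⊥ = ½
(c <-> (d <-> ((c -> d) -> a))) | d = ½ | ⊥ = ½
~((c <-> (d <-> ((c -> d) -> a))) | d) = ~½ = ½
~((c <-> (d <-> ((c -> d) -> a))) | d) -> c = ½ -> ½ = ⊤
(~((c <-> (d <-> ((c -> d) -> a))) | d) -> c) & b = ⊤ & ½ = ½

½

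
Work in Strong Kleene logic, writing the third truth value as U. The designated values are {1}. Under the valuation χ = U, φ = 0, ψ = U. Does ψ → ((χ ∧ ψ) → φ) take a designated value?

χ ∧ ψ = U ∧ U = U
(χ ∧ ψ) → φ = U → 0 = U
ψ → ((χ ∧ ψ) → φ) = U → U = U
U ∉ {1}.

No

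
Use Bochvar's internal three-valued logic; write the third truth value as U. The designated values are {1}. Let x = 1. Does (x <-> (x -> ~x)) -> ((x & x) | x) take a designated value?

~x = ~1 = 0
x -> ~x = 1 -> 0 = 0
x <-> (x -> ~x) = 1 <-> 0 = 0
x & x = 1 & 1 = 1
(x & x) | x = 1 | 1 = 1
(x <-> (x -> ~x)) -> ((x & x) | x) = 0 -> 1 = 1
1 ∈ {1}.

Yes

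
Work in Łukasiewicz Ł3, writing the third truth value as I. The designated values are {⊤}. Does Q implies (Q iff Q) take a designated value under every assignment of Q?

Every assignment of Q over {⊤, I, ⊥} gives a value in {⊤}.
In particular, with Q=I: Q implies (Q iff Q) = ⊤.

Yes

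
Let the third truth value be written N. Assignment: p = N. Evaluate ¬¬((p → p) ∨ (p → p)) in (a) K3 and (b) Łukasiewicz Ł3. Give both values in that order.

N; True

In K3: p → p = N → N = N  [¬N ∨ N]
p → p = N → N = N
(p → p) ∨ (p → p) = N ∨ N = N
¬((p → p) ∨ (p → p)) = ¬N = N
¬¬((p → p) ∨ (p → p)) = ¬N = N
In Łukasiewicz Ł3: p → p = N → N = True  [min(1, 1−½+½)]
p → p = N → N = True
(p → p) ∨ (p → p) = True ∨ True = True
¬((p → p) ∨ (p → p)) = ¬True = False
¬¬((p → p) ∨ (p → p)) = ¬False = True
They differ because K3 and Łukasiewicz Ł3 treat N differently under implication.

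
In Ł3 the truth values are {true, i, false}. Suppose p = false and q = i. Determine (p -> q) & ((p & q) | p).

false

p -> q = false -> i = true  [min(1, 1−0+½)]
p & q = false & i = false
(p & q) | p = false | false = false
(p -> q) & ((p & q) | p) = true & false = false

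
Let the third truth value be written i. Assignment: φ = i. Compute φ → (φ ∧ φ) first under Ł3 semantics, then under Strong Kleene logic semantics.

true; i

In Ł3: φ ∧ φ = i ∧ i = i
φ → (φ ∧ φ) = i → i = true
In Strong Kleene logic: φ ∧ φ = i ∧ i = i
φ → (φ ∧ φ) = i → i = i  [¬i ∨ i]
They differ because Ł3 and Strong Kleene logic treat i differently under implication.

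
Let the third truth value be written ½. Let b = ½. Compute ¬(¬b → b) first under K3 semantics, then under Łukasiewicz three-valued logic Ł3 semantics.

In K3: ¬b = ¬½ = ½
¬b → b = ½ → ½ = ½  [¬½ ∨ ½]
¬(¬b → b) = ¬½ = ½
In Łukasiewicz three-valued logic Ł3: ¬b = ¬½ = ½
¬b → b = ½ → ½ = 1  [min(1, 1−½+½)]
¬(¬b → b) = ¬1 = 0
They differ because K3 and Łukasiewicz three-valued logic Ł3 treat ½ differently under implication.

½; 0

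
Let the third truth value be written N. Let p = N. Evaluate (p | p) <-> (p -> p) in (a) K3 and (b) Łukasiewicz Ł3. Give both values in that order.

N; N

In K3: p | p = N | N = N
p -> p = N -> N = N  [~N | N]
(p | p) <-> (p -> p) = N <-> N = N
In Łukasiewicz Ł3: p | p = N | N = N
p -> p = N -> N = 1  [min(1, 1−½+½)]
(p | p) <-> (p -> p) = N <-> 1 = N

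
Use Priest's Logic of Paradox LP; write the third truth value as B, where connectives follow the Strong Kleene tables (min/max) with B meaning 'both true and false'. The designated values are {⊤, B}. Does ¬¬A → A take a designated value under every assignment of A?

Yes

Every assignment of A over {⊤, B, ⊥} gives a value in {⊤, B}.
In particular, with A=B: ¬¬A → A = B.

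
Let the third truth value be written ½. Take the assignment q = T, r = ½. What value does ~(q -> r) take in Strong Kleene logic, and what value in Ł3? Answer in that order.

In Strong Kleene logic: q -> r = T -> ½ = ½  [~T | ½]
~(q -> r) = ~½ = ½
In Ł3: q -> r = T -> ½ = ½
~(q -> r) = ~½ = ½

½; ½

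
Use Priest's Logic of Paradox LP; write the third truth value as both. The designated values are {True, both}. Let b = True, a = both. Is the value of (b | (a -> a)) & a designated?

Yes

a -> a = both -> both = both  [~both | both]
b | (a -> a) = True | both = True
(b | (a -> a)) & a = True & both = both
both ∈ {True, both}.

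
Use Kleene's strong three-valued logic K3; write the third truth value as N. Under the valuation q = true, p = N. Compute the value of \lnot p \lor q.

true

\lnot p = \lnot N = N
\lnot p \lor q = N \lor true = true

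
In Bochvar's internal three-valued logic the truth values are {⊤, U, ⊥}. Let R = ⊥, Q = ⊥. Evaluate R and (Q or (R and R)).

R and R = ⊥ and ⊥ = ⊥
Q or (R and R) = ⊥ or ⊥ = ⊥
R and (Q or (R and R)) = ⊥ and ⊥ = ⊥

⊥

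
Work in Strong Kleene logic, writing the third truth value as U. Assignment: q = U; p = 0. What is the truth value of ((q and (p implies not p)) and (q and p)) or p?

not p = not 0 = 1
p implies not p = 0 implies 1 = 1
q and (p implies not p) = U and 1 = U
q and p = U and 0 = 0
(q and (p implies not p)) and (q and p) = U and 0 = 0
((q and (p implies not p)) and (q and p)) or p = 0 or 0 = 0

0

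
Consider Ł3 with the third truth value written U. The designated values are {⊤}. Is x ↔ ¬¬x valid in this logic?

Every assignment of x over {⊤, U, ⊥} gives a value in {⊤}.
In particular, with x=U: x ↔ ¬¬x = ⊤.

Yes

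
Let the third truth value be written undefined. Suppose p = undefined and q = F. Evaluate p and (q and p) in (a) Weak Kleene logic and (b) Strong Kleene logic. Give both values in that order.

In Weak Kleene logic: q and p = F and undefined = undefined
p and (q and p) = undefined and undefined = undefined
In Strong Kleene logic: q and p = F and undefined = F
p and (q and p) = undefined and F = F
They differ because Weak Kleene logic and Strong Kleene logic treat undefined differently under the binary connectives.

undefined; F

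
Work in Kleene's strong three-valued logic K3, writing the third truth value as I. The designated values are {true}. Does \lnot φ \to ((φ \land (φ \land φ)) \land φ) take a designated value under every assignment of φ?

Countermodel: φ=I gives I, which is not designated.

No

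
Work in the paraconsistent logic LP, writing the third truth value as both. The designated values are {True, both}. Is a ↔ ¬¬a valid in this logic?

Yes

Every assignment of a over {True, both, False} gives a value in {True, both}.
In particular, with a=both: a ↔ ¬¬a = both.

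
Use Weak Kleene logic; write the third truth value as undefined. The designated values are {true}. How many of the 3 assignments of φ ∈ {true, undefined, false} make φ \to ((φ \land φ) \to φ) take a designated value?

φ=true: true ✓
φ=undefined: undefined ·
φ=false: true ✓

2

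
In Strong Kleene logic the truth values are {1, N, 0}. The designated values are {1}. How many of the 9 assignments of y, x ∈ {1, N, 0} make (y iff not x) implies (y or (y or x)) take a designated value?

Of the 9 assignments, 6 give a value in {1}.

6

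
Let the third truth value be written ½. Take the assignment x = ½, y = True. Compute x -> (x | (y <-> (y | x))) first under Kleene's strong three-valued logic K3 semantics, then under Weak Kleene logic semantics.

True; ½

In Kleene's strong three-valued logic K3: y | x = True | ½ = True
y <-> (y | x) = True <-> True = True
x | (y <-> (y | x)) = ½ | True = True
x -> (x | (y <-> (y | x))) = ½ -> True = True
In Weak Kleene logic: y | x = True | ½ = ½
y <-> (y | x) = True <-> ½ = ½
x | (y <-> (y | x)) = ½ | ½ = ½
x -> (x | (y <-> (y | x))) = ½ -> ½ = ½  [any arg is the third value ⇒ result is the third value]
They differ because Kleene's strong three-valued logic K3 and Weak Kleene logic treat ½ differently under the binary connectives.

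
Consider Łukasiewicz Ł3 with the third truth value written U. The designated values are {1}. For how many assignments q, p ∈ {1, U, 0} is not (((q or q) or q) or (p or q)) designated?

1

Designated under: (q=0, p=0).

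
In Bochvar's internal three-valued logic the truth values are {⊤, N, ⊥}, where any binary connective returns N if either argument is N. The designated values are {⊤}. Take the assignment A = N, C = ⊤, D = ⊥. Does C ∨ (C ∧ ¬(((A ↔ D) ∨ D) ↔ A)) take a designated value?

No

A ↔ D = N ↔ ⊥ = N
(A ↔ D) ∨ D = N ∨ ⊥ = N
((A ↔ D) ∨ D) ↔ A = N ↔ N = N
¬(((A ↔ D) ∨ D) ↔ A) = ¬N = N
C ∧ ¬(((A ↔ D) ∨ D) ↔ A) = ⊤ ∧ N = N
C ∨ (C ∧ ¬(((A ↔ D) ∨ D) ↔ A)) = ⊤ ∨ N = N
N ∉ {⊤}.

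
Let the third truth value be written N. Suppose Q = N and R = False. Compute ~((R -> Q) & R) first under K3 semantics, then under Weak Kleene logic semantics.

True; N

In K3: R -> Q = False -> N = True  [~False | N]
(R -> Q) & R = True & False = False
~((R -> Q) & R) = ~False = True
In Weak Kleene logic: R -> Q = False -> N = N
(R -> Q) & R = N & False = N
~((R -> Q) & R) = ~N = N
They differ because K3 and Weak Kleene logic treat N differently under the binary connectives.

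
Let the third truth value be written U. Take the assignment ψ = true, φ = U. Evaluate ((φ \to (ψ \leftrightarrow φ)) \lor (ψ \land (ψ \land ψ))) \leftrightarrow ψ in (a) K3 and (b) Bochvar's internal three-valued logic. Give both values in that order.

true; U

In K3: ψ \leftrightarrow φ = true \leftrightarrow U = U
φ \to (ψ \leftrightarrow φ) = U \to U = U  [\lnot U \lor U]
ψ \land ψ = true \land true = true
ψ \land (ψ \land ψ) = true \land true = true
(φ \to (ψ \leftrightarrow φ)) \lor (ψ \land (ψ \land ψ)) = U \lor true = true
((φ \to (ψ \leftrightarrow φ)) \lor (ψ \land (ψ \land ψ))) \leftrightarrow ψ = true \leftrightarrow true = true
In Bochvar's internal three-valued logic: ψ \leftrightarrow φ = true \leftrightarrow U = U
φ \to (ψ \leftrightarrow φ) = U \to U = U  [any arg is the third value ⇒ result is the third value]
ψ \land ψ = true \land true = true
ψ \land (ψ \land ψ) = true \land true = true
(φ \to (ψ \leftrightarrow φ)) \lor (ψ \land (ψ \land ψ)) = U \lor true = U
((φ \to (ψ \leftrightarrow φ)) \lor (ψ \land (ψ \land ψ))) \leftrightarrow ψ = U \leftrightarrow true = U
They differ because K3 and Bochvar's internal three-valued logic treat U differently under the binary connectives.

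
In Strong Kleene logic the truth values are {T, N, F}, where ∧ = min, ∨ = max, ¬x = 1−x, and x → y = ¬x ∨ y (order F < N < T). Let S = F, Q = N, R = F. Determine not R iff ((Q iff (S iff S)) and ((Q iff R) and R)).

not R = not F = T
S iff S = F iff F = T
Q iff (S iff S) = N iff T = N
Q iff R = N iff F = N
(Q iff R) and R = N and F = F
(Q iff (S iff S)) and ((Q iff R) and R) = N and F = F
not R iff ((Q iff (S iff S)) and ((Q iff R) and R)) = T iff F = F

F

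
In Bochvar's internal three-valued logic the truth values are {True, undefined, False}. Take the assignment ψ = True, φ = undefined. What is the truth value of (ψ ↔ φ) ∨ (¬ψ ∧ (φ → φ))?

ψ ↔ φ = True ↔ undefined = undefined
¬ψ = ¬True = False
φ → φ = undefined → undefined = undefined
¬ψ ∧ (φ → φ) = False ∧ undefined = undefined
(ψ ↔ φ) ∨ (¬ψ ∧ (φ → φ)) = undefined ∨ undefined = undefined

undefined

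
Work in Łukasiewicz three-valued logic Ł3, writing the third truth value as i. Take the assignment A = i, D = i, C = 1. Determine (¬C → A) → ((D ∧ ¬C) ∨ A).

i

¬C = ¬1 = 0
¬C → A = 0 → i = 1  [min(1, 1−0+½)]
¬C = ¬1 = 0
D ∧ ¬C = i ∧ 0 = 0
(D ∧ ¬C) ∨ A = 0 ∨ i = i
(¬C → A) → ((D ∧ ¬C) ∨ A) = 1 → i = i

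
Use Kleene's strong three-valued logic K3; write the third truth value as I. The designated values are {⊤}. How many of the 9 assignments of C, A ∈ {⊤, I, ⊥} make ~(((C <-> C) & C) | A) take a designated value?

Designated under: (C=⊥, A=⊥).

1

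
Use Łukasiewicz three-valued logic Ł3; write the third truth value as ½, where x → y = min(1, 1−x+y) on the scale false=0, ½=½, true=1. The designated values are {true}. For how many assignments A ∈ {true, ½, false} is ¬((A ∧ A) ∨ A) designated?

A=true: false ·
A=½: ½ ·
A=false: true ✓

1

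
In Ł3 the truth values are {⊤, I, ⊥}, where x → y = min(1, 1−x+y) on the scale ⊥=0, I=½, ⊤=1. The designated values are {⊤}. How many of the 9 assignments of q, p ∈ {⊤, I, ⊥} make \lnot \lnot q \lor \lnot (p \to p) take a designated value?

Designated under: (q=⊤, p=⊤); (q=⊤, p=I); (q=⊤, p=⊥).

3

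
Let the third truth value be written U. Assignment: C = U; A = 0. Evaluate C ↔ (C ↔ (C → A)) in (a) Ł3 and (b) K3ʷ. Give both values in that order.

In Ł3: C → A = U → 0 = U  [min(1, 1−½+0)]
C ↔ (C → A) = U ↔ U = 1
C ↔ (C ↔ (C → A)) = U ↔ 1 = U
In K3ʷ: C → A = U → 0 = U
C ↔ (C → A) = U ↔ U = U
C ↔ (C ↔ (C → A)) = U ↔ U = U

U; U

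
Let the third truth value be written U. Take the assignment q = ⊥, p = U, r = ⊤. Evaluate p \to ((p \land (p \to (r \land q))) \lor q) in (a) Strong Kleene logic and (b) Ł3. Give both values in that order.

In Strong Kleene logic: r \land q = ⊤ \land ⊥ = ⊥
p \to (r \land q) = U \to ⊥ = U  [\lnot U \lor ⊥]
p \land (p \to (r \land q)) = U \land U = U
(p \land (p \to (r \land q))) \lor q = U \lor ⊥ = U
p \to ((p \land (p \to (r \land q))) \lor q) = U \to U = U
In Ł3: r \land q = ⊤ \land ⊥ = ⊥
p \to (r \land q) = U \to ⊥ = U
p \land (p \to (r \land q)) = U \land U = U
(p \land (p \to (r \land q))) \lor q = U \lor ⊥ = U
p \to ((p \land (p \to (r \land q))) \lor q) = U \to U = ⊤
They differ because Strong Kleene logic and Ł3 treat U differently under implication.

U; ⊤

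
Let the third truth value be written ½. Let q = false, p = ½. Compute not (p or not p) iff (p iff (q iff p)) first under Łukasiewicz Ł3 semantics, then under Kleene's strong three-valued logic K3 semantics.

In Łukasiewicz Ł3: not p = not ½ = ½
p or not p = ½ or ½ = ½
not (p or not p) = not ½ = ½
q iff p = false iff ½ = ½  [1 − |0−½|]
p iff (q iff p) = ½ iff ½ = true
not (p or not p) iff (p iff (q iff p)) = ½ iff true = ½
In Kleene's strong three-valued logic K3: not p = not ½ = ½
p or not p = ½ or ½ = ½
not (p or not p) = not ½ = ½
q iff p = false iff ½ = ½
p iff (q iff p) = ½ iff ½ = ½
not (p or not p) iff (p iff (q iff p)) = ½ iff ½ = ½

½; ½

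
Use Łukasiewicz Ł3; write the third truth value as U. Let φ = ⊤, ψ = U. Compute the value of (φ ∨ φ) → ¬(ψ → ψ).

⊥

φ ∨ φ = ⊤ ∨ ⊤ = ⊤
ψ → ψ = U → U = ⊤  [min(1, 1−½+½)]
¬(ψ → ψ) = ¬⊤ = ⊥
(φ ∨ φ) → ¬(ψ → ψ) = ⊤ → ⊥ = ⊥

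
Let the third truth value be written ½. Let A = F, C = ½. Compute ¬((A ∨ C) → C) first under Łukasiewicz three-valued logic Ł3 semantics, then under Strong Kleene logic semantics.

In Łukasiewicz three-valued logic Ł3: A ∨ C = F ∨ ½ = ½
(A ∨ C) → C = ½ → ½ = T  [min(1, 1−½+½)]
¬((A ∨ C) → C) = ¬T = F
In Strong Kleene logic: A ∨ C = F ∨ ½ = ½
(A ∨ C) → C = ½ → ½ = ½  [¬½ ∨ ½]
¬((A ∨ C) → C) = ¬½ = ½
They differ because Łukasiewicz three-valued logic Ł3 and Strong Kleene logic treat ½ differently under implication.

F; ½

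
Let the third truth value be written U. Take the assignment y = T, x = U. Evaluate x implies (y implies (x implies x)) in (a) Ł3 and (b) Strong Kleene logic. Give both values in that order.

T; U

In Ł3: x implies x = U implies U = T  [min(1, 1−½+½)]
y implies (x implies x) = T implies T = T
x implies (y implies (x implies x)) = U implies T = T
In Strong Kleene logic: x implies x = U implies U = U  [not U or U]
y implies (x implies x) = T implies U = U
x implies (y implies (x implies x)) = U implies U = U
They differ because Ł3 and Strong Kleene logic treat U differently under implication.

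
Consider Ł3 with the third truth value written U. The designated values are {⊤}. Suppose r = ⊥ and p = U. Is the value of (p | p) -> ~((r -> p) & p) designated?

Yes

p | p = U | U = U
r -> p = ⊥ -> U = ⊤
(r -> p) & p = ⊤ & U = U
~((r -> p) & p) = ~U = U
(p | p) -> ~((r -> p) & p) = U -> U = ⊤
⊤ ∈ {⊤}.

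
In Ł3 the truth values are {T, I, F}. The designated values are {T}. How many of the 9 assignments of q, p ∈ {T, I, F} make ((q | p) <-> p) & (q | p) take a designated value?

Designated under: (q=T, p=T); (q=I, p=T); (q=F, p=T).

3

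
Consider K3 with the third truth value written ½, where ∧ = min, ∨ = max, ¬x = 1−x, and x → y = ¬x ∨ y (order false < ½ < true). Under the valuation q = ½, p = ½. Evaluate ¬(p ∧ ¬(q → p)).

q → p = ½ → ½ = ½
¬(q → p) = ¬½ = ½
p ∧ ¬(q → p) = ½ ∧ ½ = ½
¬(p ∧ ¬(q → p)) = ¬½ = ½

½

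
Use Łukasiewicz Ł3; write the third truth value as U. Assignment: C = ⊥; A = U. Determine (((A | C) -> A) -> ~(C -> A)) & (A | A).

⊥

A | C = U | ⊥ = U
(A | C) -> A = U -> U = ⊤  [min(1, 1−½+½)]
C -> A = ⊥ -> U = ⊤
~(C -> A) = ~⊤ = ⊥
((A | C) -> A) -> ~(C -> A) = ⊤ -> ⊥ = ⊥
A | A = U | U = U
(((A | C) -> A) -> ~(C -> A)) & (A | A) = ⊥ & U = ⊥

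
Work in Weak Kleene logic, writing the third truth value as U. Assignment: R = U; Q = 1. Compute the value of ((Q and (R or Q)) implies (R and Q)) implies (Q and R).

U

R or Q = U or 1 = U
Q and (R or Q) = 1 and U = U
R and Q = U and 1 = U
(Q and (R or Q)) implies (R and Q) = U implies U = U
Q and R = 1 and U = U
((Q and (R or Q)) implies (R and Q)) implies (Q and R) = U implies U = U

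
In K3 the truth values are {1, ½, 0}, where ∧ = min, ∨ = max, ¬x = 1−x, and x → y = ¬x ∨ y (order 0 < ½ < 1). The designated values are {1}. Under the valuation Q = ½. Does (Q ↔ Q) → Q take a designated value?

No

Q ↔ Q = ½ ↔ ½ = ½
(Q ↔ Q) → Q = ½ → ½ = ½  [¬½ ∨ ½]
½ ∉ {1}.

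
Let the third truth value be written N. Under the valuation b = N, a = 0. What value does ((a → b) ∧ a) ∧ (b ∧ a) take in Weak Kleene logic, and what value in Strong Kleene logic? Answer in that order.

N; 0

In Weak Kleene logic: a → b = 0 → N = N  [any arg is the third value ⇒ result is the third value]
(a → b) ∧ a = N ∧ 0 = N
b ∧ a = N ∧ 0 = N
((a → b) ∧ a) ∧ (b ∧ a) = N ∧ N = N
In Strong Kleene logic: a → b = 0 → N = 1  [¬0 ∨ N]
(a → b) ∧ a = 1 ∧ 0 = 0
b ∧ a = N ∧ 0 = 0
((a → b) ∧ a) ∧ (b ∧ a) = 0 ∧ 0 = 0
They differ because Weak Kleene logic and Strong Kleene logic treat N differently under the binary connectives.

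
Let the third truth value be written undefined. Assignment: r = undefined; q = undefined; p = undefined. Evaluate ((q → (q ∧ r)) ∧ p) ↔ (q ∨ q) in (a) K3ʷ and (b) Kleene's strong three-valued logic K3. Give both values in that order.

undefined; undefined

In K3ʷ: q ∧ r = undefined ∧ undefined = undefined
q → (q ∧ r) = undefined → undefined = undefined
(q → (q ∧ r)) ∧ p = undefined ∧ undefined = undefined
q ∨ q = undefined ∨ undefined = undefined
((q → (q ∧ r)) ∧ p) ↔ (q ∨ q) = undefined ↔ undefined = undefined
In Kleene's strong three-valued logic K3: q ∧ r = undefined ∧ undefined = undefined
q → (q ∧ r) = undefined → undefined = undefined  [¬undefined ∨ undefined]
(q → (q ∧ r)) ∧ p = undefined ∧ undefined = undefined
q ∨ q = undefined ∨ undefined = undefined
((q → (q ∧ r)) ∧ p) ↔ (q ∨ q) = undefined ↔ undefined = undefined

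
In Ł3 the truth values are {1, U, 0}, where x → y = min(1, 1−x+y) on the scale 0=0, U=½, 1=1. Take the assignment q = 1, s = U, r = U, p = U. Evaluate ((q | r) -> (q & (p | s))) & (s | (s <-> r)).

U

q | r = 1 | U = 1
p | s = U | U = U
q & (p | s) = 1 & U = U
(q | r) -> (q & (p | s)) = 1 -> U = U
s <-> r = U <-> U = 1
s | (s <-> r) = U | 1 = 1
((q | r) -> (q & (p | s))) & (s | (s <-> r)) = U & 1 = U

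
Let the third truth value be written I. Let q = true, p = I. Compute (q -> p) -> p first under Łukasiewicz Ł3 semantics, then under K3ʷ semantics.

In Łukasiewicz Ł3: q -> p = true -> I = I  [min(1, 1−1+½)]
(q -> p) -> p = I -> I = true
In K3ʷ: q -> p = true -> I = I  [any arg is the third value ⇒ result is the third value]
(q -> p) -> p = I -> I = I
They differ because Łukasiewicz Ł3 and K3ʷ treat I differently under the binary connectives.

true; I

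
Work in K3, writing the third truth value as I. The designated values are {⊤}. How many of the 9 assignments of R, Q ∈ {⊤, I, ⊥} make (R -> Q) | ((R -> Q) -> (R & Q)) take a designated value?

6

Of the 9 assignments, 6 give a value in {⊤}.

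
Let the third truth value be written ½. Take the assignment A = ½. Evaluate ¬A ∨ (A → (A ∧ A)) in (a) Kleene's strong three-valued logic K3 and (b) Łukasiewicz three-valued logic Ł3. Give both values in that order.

In Kleene's strong three-valued logic K3: ¬A = ¬½ = ½
A ∧ A = ½ ∧ ½ = ½
A → (A ∧ A) = ½ → ½ = ½  [¬½ ∨ ½]
¬A ∨ (A → (A ∧ A)) = ½ ∨ ½ = ½
In Łukasiewicz three-valued logic Ł3: ¬A = ¬½ = ½
A ∧ A = ½ ∧ ½ = ½
A → (A ∧ A) = ½ → ½ = ⊤  [min(1, 1−½+½)]
¬A ∨ (A → (A ∧ A)) = ½ ∨ ⊤ = ⊤
They differ because Kleene's strong three-valued logic K3 and Łukasiewicz three-valued logic Ł3 treat ½ differently under implication.

½; ⊤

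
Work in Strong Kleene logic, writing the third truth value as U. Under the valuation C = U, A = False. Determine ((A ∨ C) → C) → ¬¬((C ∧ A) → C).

A ∨ C = False ∨ U = U
(A ∨ C) → C = U → U = U  [¬U ∨ U]
C ∧ A = U ∧ False = False
(C ∧ A) → C = False → U = True
¬((C ∧ A) → C) = ¬True = False
¬¬((C ∧ A) → C) = ¬False = True
((A ∨ C) → C) → ¬¬((C ∧ A) → C) = U → True = True

True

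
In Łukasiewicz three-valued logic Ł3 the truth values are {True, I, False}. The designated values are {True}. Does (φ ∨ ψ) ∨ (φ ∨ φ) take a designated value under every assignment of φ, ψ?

Countermodel: φ=I, ψ=I gives I, which is not designated.

No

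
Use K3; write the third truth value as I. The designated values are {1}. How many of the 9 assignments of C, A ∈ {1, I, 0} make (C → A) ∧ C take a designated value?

Designated under: (C=1, A=1).

1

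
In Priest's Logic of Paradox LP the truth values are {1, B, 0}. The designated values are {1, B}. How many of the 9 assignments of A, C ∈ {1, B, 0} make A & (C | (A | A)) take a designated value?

Of the 9 assignments, 6 give a value in {1, B}.

6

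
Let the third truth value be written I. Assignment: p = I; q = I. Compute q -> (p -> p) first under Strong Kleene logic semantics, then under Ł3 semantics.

I; True

In Strong Kleene logic: p -> p = I -> I = I
q -> (p -> p) = I -> I = I
In Ł3: p -> p = I -> I = True  [min(1, 1−½+½)]
q -> (p -> p) = I -> True = True
They differ because Strong Kleene logic and Ł3 treat I differently under implication.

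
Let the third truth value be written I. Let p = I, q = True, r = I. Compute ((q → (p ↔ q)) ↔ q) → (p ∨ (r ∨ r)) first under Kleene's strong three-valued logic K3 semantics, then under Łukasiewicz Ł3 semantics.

In Kleene's strong three-valued logic K3: p ↔ q = I ↔ True = I
q → (p ↔ q) = True → I = I  [¬True ∨ I]
(q → (p ↔ q)) ↔ q = I ↔ True = I
r ∨ r = I ∨ I = I
p ∨ (r ∨ r) = I ∨ I = I
((q → (p ↔ q)) ↔ q) → (p ∨ (r ∨ r)) = I → I = I
In Łukasiewicz Ł3: p ↔ q = I ↔ True = I
q → (p ↔ q) = True → I = I
(q → (p ↔ q)) ↔ q = I ↔ True = I
r ∨ r = I ∨ I = I
p ∨ (r ∨ r) = I ∨ I = I
((q → (p ↔ q)) ↔ q) → (p ∨ (r ∨ r)) = I → I = True
They differ because Kleene's strong three-valued logic K3 and Łukasiewicz Ł3 treat I differently under implication.

I; True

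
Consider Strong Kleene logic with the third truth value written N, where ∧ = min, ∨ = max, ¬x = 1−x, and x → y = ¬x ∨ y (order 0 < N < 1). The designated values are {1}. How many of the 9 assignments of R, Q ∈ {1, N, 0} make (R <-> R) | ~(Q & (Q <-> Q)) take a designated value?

Of the 9 assignments, 7 give a value in {1}.

7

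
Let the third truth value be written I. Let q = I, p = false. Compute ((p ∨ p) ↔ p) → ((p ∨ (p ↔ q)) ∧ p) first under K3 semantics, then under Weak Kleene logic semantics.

In K3: p ∨ p = false ∨ false = false
(p ∨ p) ↔ p = false ↔ false = true
p ↔ q = false ↔ I = I
p ∨ (p ↔ q) = false ∨ I = I
(p ∨ (p ↔ q)) ∧ p = I ∧ false = false
((p ∨ p) ↔ p) → ((p ∨ (p ↔ q)) ∧ p) = true → false = false
In Weak Kleene logic: p ∨ p = false ∨ false = false
(p ∨ p) ↔ p = false ↔ false = true
p ↔ q = false ↔ I = I
p ∨ (p ↔ q) = false ∨ I = I
(p ∨ (p ↔ q)) ∧ p = I ∧ false = I
((p ∨ p) ↔ p) → ((p ∨ (p ↔ q)) ∧ p) = true → I = I
They differ because K3 and Weak Kleene logic treat I differently under the binary connectives.

false; I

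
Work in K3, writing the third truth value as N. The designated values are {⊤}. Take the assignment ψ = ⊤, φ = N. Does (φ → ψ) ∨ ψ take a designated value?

φ → ψ = N → ⊤ = ⊤
(φ → ψ) ∨ ψ = ⊤ ∨ ⊤ = ⊤
⊤ ∈ {⊤}.

Yes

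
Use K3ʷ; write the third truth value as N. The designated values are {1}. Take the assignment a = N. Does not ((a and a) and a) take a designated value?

a and a = N and N = N
(a and a) and a = N and N = N
not ((a and a) and a) = not N = N
N ∉ {1}.

No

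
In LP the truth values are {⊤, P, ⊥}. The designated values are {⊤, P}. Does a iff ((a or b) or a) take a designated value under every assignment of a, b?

No

Countermodel: a=⊥, b=⊤ gives ⊥, which is not designated.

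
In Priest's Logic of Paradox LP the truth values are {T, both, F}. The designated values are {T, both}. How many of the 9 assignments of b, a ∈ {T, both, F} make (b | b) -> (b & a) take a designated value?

8

Of the 9 assignments, 8 give a value in {T, both}.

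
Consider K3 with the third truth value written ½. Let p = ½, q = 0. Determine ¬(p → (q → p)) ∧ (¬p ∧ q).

0

q → p = 0 → ½ = 1
p → (q → p) = ½ → 1 = 1
¬(p → (q → p)) = ¬1 = 0
¬p = ¬½ = ½
¬p ∧ q = ½ ∧ 0 = 0
¬(p → (q → p)) ∧ (¬p ∧ q) = 0 ∧ 0 = 0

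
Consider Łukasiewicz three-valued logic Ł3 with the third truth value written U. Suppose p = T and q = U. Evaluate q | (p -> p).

T

p -> p = T -> T = T
q | (p -> p) = U | T = T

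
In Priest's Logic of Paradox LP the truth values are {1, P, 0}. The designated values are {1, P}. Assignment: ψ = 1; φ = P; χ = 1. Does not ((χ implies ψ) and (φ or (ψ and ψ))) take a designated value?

No

χ implies ψ = 1 implies 1 = 1
ψ and ψ = 1 and 1 = 1
φ or (ψ and ψ) = P or 1 = 1
(χ implies ψ) and (φ or (ψ and ψ)) = 1 and 1 = 1
not ((χ implies ψ) and (φ or (ψ and ψ))) = not 1 = 0
0 ∉ {1, P}.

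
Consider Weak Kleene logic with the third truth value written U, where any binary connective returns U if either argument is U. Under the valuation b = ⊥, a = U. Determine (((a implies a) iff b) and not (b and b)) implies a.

U

a implies a = U implies U = U
(a implies a) iff b = U iff ⊥ = U
b and b = ⊥ and ⊥ = ⊥
not (b and b) = not ⊥ = ⊤
((a implies a) iff b) and not (b and b) = U and ⊤ = U
(((a implies a) iff b) and not (b and b)) implies a = U implies U = U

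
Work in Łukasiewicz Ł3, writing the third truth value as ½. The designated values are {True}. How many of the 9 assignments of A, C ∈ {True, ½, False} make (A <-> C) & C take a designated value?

Designated under: (A=True, C=True).

1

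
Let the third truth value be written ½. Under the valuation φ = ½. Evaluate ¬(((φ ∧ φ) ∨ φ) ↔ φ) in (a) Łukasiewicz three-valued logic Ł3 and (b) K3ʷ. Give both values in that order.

F; ½

In Łukasiewicz three-valued logic Ł3: φ ∧ φ = ½ ∧ ½ = ½
(φ ∧ φ) ∨ φ = ½ ∨ ½ = ½
((φ ∧ φ) ∨ φ) ↔ φ = ½ ↔ ½ = T  [1 − |½−½|]
¬(((φ ∧ φ) ∨ φ) ↔ φ) = ¬T = F
In K3ʷ: φ ∧ φ = ½ ∧ ½ = ½
(φ ∧ φ) ∨ φ = ½ ∨ ½ = ½
((φ ∧ φ) ∨ φ) ↔ φ = ½ ↔ ½ = ½
¬(((φ ∧ φ) ∨ φ) ↔ φ) = ¬½ = ½
They differ because Łukasiewicz three-valued logic Ł3 and K3ʷ treat ½ differently under the binary connectives.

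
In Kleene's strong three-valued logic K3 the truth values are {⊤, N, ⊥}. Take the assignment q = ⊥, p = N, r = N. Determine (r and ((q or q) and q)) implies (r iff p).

⊤

q or q = ⊥ or ⊥ = ⊥
(q or q) and q = ⊥ and ⊥ = ⊥
r and ((q or q) and q) = N and ⊥ = ⊥
r iff p = N iff N = N
(r and ((q or q) and q)) implies (r iff p) = ⊥ implies N = ⊤  [not ⊥ or N]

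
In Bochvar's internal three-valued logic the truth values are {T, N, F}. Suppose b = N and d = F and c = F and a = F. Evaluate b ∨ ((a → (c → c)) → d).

N

c → c = F → F = T
a → (c → c) = F → T = T
(a → (c → c)) → d = T → F = F
b ∨ ((a → (c → c)) → d) = N ∨ F = N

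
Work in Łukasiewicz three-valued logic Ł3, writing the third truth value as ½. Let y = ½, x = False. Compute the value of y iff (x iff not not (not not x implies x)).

not x = not False = True
not not x = not True = False
not not x implies x = False implies False = True
not (not not x implies x) = not True = False
not not (not not x implies x) = not False = True
x iff not not (not not x implies x) = False iff True = False
y iff (x iff not not (not not x implies x)) = ½ iff False = ½  [1 − |½−0|]

½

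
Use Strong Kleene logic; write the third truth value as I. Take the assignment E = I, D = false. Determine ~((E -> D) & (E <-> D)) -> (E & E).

E -> D = I -> false = I  [~I | false]
E <-> D = I <-> false = I
(E -> D) & (E <-> D) = I & I = I
~((E -> D) & (E <-> D)) = ~I = I
E & E = I & I = I
~((E -> D) & (E <-> D)) -> (E & E) = I -> I = I

I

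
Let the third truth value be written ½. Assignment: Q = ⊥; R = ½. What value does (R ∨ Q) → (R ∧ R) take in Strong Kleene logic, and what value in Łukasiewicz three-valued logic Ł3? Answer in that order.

½; ⊤

In Strong Kleene logic: R ∨ Q = ½ ∨ ⊥ = ½
R ∧ R = ½ ∧ ½ = ½
(R ∨ Q) → (R ∧ R) = ½ → ½ = ½  [¬½ ∨ ½]
In Łukasiewicz three-valued logic Ł3: R ∨ Q = ½ ∨ ⊥ = ½
R ∧ R = ½ ∧ ½ = ½
(R ∨ Q) → (R ∧ R) = ½ → ½ = ⊤
They differ because Strong Kleene logic and Łukasiewicz three-valued logic Ł3 treat ½ differently under implication.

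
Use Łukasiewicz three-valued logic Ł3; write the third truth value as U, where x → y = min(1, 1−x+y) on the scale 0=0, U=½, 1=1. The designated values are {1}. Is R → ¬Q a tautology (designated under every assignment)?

Countermodel: R=1, Q=1 gives 0, which is not designated.

No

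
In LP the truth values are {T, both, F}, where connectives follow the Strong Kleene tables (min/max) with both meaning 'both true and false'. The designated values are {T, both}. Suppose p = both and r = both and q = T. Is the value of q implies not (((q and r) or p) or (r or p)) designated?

Yes

q and r = T and both = both
(q and r) or p = both or both = both
r or p = both or both = both
((q and r) or p) or (r or p) = both or both = both
not (((q and r) or p) or (r or p)) = not both = both
q implies not (((q and r) or p) or (r or p)) = T implies both = both
both ∈ {T, both}.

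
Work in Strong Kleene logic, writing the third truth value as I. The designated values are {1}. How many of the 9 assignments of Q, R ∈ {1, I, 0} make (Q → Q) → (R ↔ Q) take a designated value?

Designated under: (Q=1, R=1); (Q=0, R=0).

2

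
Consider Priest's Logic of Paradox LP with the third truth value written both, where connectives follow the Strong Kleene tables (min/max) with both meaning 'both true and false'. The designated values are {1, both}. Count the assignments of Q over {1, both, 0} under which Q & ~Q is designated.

1

Q=1: 0 ·
Q=both: both ✓
Q=0: 0 ·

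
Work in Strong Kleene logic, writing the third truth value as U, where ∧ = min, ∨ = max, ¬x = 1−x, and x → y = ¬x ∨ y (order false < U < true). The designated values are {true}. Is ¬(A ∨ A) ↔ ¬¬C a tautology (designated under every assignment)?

No

Countermodel: A=true, C=true gives false, which is not designated.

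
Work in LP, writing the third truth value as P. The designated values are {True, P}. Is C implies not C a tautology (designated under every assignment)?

Countermodel: C=True gives False, which is not designated.

No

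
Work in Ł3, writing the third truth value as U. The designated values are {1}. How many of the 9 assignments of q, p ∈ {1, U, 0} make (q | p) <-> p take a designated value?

6

Of the 9 assignments, 6 give a value in {1}.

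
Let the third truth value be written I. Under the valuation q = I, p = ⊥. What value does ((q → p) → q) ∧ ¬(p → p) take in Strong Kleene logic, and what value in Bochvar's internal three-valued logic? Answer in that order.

⊥; I

In Strong Kleene logic: q → p = I → ⊥ = I  [¬I ∨ ⊥]
(q → p) → q = I → I = I
p → p = ⊥ → ⊥ = ⊤
¬(p → p) = ¬⊤ = ⊥
((q → p) → q) ∧ ¬(p → p) = I ∧ ⊥ = ⊥
In Bochvar's internal three-valued logic: q → p = I → ⊥ = I
(q → p) → q = I → I = I
p → p = ⊥ → ⊥ = ⊤
¬(p → p) = ¬⊤ = ⊥
((q → p) → q) ∧ ¬(p → p) = I ∧ ⊥ = I
They differ because Strong Kleene logic and Bochvar's internal three-valued logic treat I differently under the binary connectives.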